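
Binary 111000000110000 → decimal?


Positional values:
Bit 4: 1 × 2^4 = 16
Bit 5: 1 × 2^5 = 32
Bit 12: 1 × 2^12 = 4096
Bit 13: 1 × 2^13 = 8192
Bit 14: 1 × 2^14 = 16384
Sum = 16 + 32 + 4096 + 8192 + 16384
= 28720


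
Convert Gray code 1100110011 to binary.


Gray code: 1100110011
MSB stays the same: 1
Each subsequent bit = prev_binary XOR current_gray:
  B[1] = 1 XOR 1 = 0
  B[2] = 0 XOR 0 = 0
  B[3] = 0 XOR 0 = 0
  B[4] = 0 XOR 1 = 1
  B[5] = 1 XOR 1 = 0
  B[6] = 0 XOR 0 = 0
  B[7] = 0 XOR 0 = 0
  B[8] = 0 XOR 1 = 1
  B[9] = 1 XOR 1 = 0
= 1000100010 (546 decimal)


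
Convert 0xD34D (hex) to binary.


Each hex digit → 4 binary bits:
  D = 1101
  3 = 0011
  4 = 0100
  D = 1101
Concatenate: 1101 0011 0100 1101
= 1101001101001101


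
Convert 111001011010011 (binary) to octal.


Group into 3-bit groups: 111001011010011
  111 = 7
  001 = 1
  011 = 3
  010 = 2
  011 = 3
= 0o71323


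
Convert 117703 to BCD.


Each digit → 4-bit binary:
  1 → 0001
  1 → 0001
  7 → 0111
  7 → 0111
  0 → 0000
  3 → 0011
= 0001 0001 0111 0111 0000 0011


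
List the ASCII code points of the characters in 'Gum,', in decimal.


String: 'Gum,'  (4 characters)
Per-character ASCII lookup:
  'G': uppercase starts at 65: 'G' = 65 + 6 = 71
  'u': lowercase starts at 97: 'u' = 97 + 20 = 117
  'm': lowercase starts at 97: 'm' = 97 + 12 = 109
  ',': special character: ',' = 44
= 71 117 109 44


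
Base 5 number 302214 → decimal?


Positional values (base 5):
  4 × 5^0 = 4 × 1 = 4
  1 × 5^1 = 1 × 5 = 5
  2 × 5^2 = 2 × 25 = 50
  2 × 5^3 = 2 × 125 = 250
  0 × 5^4 = 0 × 625 = 0
  3 × 5^5 = 3 × 3125 = 9375
Sum = 4 + 5 + 50 + 250 + 0 + 9375
= 9684


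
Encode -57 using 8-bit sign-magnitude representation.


Sign bit: 1 (negative)
Magnitude: 57 = 0111001
= 10111001


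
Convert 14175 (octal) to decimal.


Positional values:
Position 0: 5 × 8^0 = 5
Position 1: 7 × 8^1 = 56
Position 2: 1 × 8^2 = 64
Position 3: 4 × 8^3 = 2048
Position 4: 1 × 8^4 = 4096
Sum = 5 + 56 + 64 + 2048 + 4096
= 6269


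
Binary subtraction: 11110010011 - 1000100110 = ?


Align and subtract column by column (LSB to MSB, borrowing when needed):
  11110010011
- 01000100110
  -----------
  col 0: (1 - 0 borrow-in) - 0 → 1 - 0 = 1, borrow out 0
  col 1: (1 - 0 borrow-in) - 1 → 1 - 1 = 0, borrow out 0
  col 2: (0 - 0 borrow-in) - 1 → borrow from next column: (0+2) - 1 = 1, borrow out 1
  col 3: (0 - 1 borrow-in) - 0 → borrow from next column: (-1+2) - 0 = 1, borrow out 1
  col 4: (1 - 1 borrow-in) - 0 → 0 - 0 = 0, borrow out 0
  col 5: (0 - 0 borrow-in) - 1 → borrow from next column: (0+2) - 1 = 1, borrow out 1
  col 6: (0 - 1 borrow-in) - 0 → borrow from next column: (-1+2) - 0 = 1, borrow out 1
  col 7: (1 - 1 borrow-in) - 0 → 0 - 0 = 0, borrow out 0
  col 8: (1 - 0 borrow-in) - 0 → 1 - 0 = 1, borrow out 0
  col 9: (1 - 0 borrow-in) - 1 → 1 - 1 = 0, borrow out 0
  col 10: (1 - 0 borrow-in) - 0 → 1 - 0 = 1, borrow out 0
Reading bits MSB→LSB: 10101101101
Strip leading zeros: 10101101101
= 10101101101


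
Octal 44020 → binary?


Each octal digit → 3 binary bits:
  4 = 100
  4 = 100
  0 = 000
  2 = 010
  0 = 000
Concatenate: 100 100 000 010 000
= 100100000010000


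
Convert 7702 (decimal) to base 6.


Divide by 6 repeatedly:
7702 ÷ 6 = 1283 remainder 4
1283 ÷ 6 = 213 remainder 5
213 ÷ 6 = 35 remainder 3
35 ÷ 6 = 5 remainder 5
5 ÷ 6 = 0 remainder 5
Reading remainders bottom-up:
= 55354


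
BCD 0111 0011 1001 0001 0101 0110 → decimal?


Each 4-bit group → digit:
  0111 → 7
  0011 → 3
  1001 → 9
  0001 → 1
  0101 → 5
  0110 → 6
= 739156


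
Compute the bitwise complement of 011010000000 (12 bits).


Original: 011010000000
Invert all bits:
  bit 0: 0 → 1
  bit 1: 1 → 0
  bit 2: 1 → 0
  bit 3: 0 → 1
  bit 4: 1 → 0
  bit 5: 0 → 1
  bit 6: 0 → 1
  bit 7: 0 → 1
  bit 8: 0 → 1
  bit 9: 0 → 1
  bit 10: 0 → 1
  bit 11: 0 → 1
= 100101111111


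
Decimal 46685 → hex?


Divide by 16 repeatedly:
46685 ÷ 16 = 2917 remainder 13 (D)
2917 ÷ 16 = 182 remainder 5 (5)
182 ÷ 16 = 11 remainder 6 (6)
11 ÷ 16 = 0 remainder 11 (B)
Reading remainders bottom-up:
= 0xB65D


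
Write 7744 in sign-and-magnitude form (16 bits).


Sign bit: 0 (positive)
Magnitude: 7744 = 001111001000000
= 0001111001000000


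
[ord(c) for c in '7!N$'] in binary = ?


String: '7!N$'  (4 characters)
Per-character ASCII lookup:
  '7': digits start at 48: '7' = 48 + 7 = 55 → 110111
  '!': special character: '!' = 33 → 100001
  'N': uppercase starts at 65: 'N' = 65 + 13 = 78 → 1001110
  '$': special character: '$' = 36 → 100100
= 110111 100001 1001110 100100


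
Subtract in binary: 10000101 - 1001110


Align and subtract column by column (LSB to MSB, borrowing when needed):
  10000101
- 01001110
  --------
  col 0: (1 - 0 borrow-in) - 0 → 1 - 0 = 1, borrow out 0
  col 1: (0 - 0 borrow-in) - 1 → borrow from next column: (0+2) - 1 = 1, borrow out 1
  col 2: (1 - 1 borrow-in) - 1 → borrow from next column: (0+2) - 1 = 1, borrow out 1
  col 3: (0 - 1 borrow-in) - 1 → borrow from next column: (-1+2) - 1 = 0, borrow out 1
  col 4: (0 - 1 borrow-in) - 0 → borrow from next column: (-1+2) - 0 = 1, borrow out 1
  col 5: (0 - 1 borrow-in) - 0 → borrow from next column: (-1+2) - 0 = 1, borrow out 1
  col 6: (0 - 1 borrow-in) - 1 → borrow from next column: (-1+2) - 1 = 0, borrow out 1
  col 7: (1 - 1 borrow-in) - 0 → 0 - 0 = 0, borrow out 0
Reading bits MSB→LSB: 00110111
Strip leading zeros: 110111
= 110111


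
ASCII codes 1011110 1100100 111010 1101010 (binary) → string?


Codes (binary): 1011110 1100100 111010 1101010
Per-code ASCII lookup:
  1011110 = 94  (special character) → '^'
  1100100 = 100  (range 97-122: lowercase, 100 - 97 = 3) → 'd'
  111010 = 58  (special character) → ':'
  1101010 = 106  (range 97-122: lowercase, 106 - 97 = 9) → 'j'
= '^d:j'


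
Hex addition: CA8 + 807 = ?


Align and add column by column (LSB to MSB, each column mod 16 with carry):
  0CA8
+ 0807
  ----
  col 0: 8(8) + 7(7) + 0 (carry in) = 15 → F(15), carry out 0
  col 1: A(10) + 0(0) + 0 (carry in) = 10 → A(10), carry out 0
  col 2: C(12) + 8(8) + 0 (carry in) = 20 → 4(4), carry out 1
  col 3: 0(0) + 0(0) + 1 (carry in) = 1 → 1(1), carry out 0
Reading digits MSB→LSB: 14AF
Strip leading zeros: 14AF
= 0x14AF


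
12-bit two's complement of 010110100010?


Original: 010110100010
Step 1 - Invert all bits: 101001011101
Step 2 - Add 1: 101001011101 + 1
= 101001011110 (represents -1442)


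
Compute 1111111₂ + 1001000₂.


Align and add column by column (LSB to MSB, carry propagating):
  01111111
+ 01001000
  --------
  col 0: 1 + 0 + 0 (carry in) = 1 → bit 1, carry out 0
  col 1: 1 + 0 + 0 (carry in) = 1 → bit 1, carry out 0
  col 2: 1 + 0 + 0 (carry in) = 1 → bit 1, carry out 0
  col 3: 1 + 1 + 0 (carry in) = 2 → bit 0, carry out 1
  col 4: 1 + 0 + 1 (carry in) = 2 → bit 0, carry out 1
  col 5: 1 + 0 + 1 (carry in) = 2 → bit 0, carry out 1
  col 6: 1 + 1 + 1 (carry in) = 3 → bit 1, carry out 1
  col 7: 0 + 0 + 1 (carry in) = 1 → bit 1, carry out 0
Reading bits MSB→LSB: 11000111
Strip leading zeros: 11000111
= 11000111


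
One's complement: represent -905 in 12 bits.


Original: 001110001001
Invert all bits:
  bit 0: 0 → 1
  bit 1: 0 → 1
  bit 2: 1 → 0
  bit 3: 1 → 0
  bit 4: 1 → 0
  bit 5: 0 → 1
  bit 6: 0 → 1
  bit 7: 0 → 1
  bit 8: 1 → 0
  bit 9: 0 → 1
  bit 10: 0 → 1
  bit 11: 1 → 0
= 110001110110


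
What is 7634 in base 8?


Divide by 8 repeatedly:
7634 ÷ 8 = 954 remainder 2
954 ÷ 8 = 119 remainder 2
119 ÷ 8 = 14 remainder 7
14 ÷ 8 = 1 remainder 6
1 ÷ 8 = 0 remainder 1
Reading remainders bottom-up:
= 0o16722


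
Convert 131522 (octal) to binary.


Each octal digit → 3 binary bits:
  1 = 001
  3 = 011
  1 = 001
  5 = 101
  2 = 010
  2 = 010
Concatenate: 001 011 001 101 010 010
= 001011001101010010


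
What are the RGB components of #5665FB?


Hex: #5665FB
R = 56₁₆ = 86
G = 65₁₆ = 101
B = FB₁₆ = 251
= RGB(86, 101, 251)


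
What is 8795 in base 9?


Divide by 9 repeatedly:
8795 ÷ 9 = 977 remainder 2
977 ÷ 9 = 108 remainder 5
108 ÷ 9 = 12 remainder 0
12 ÷ 9 = 1 remainder 3
1 ÷ 9 = 0 remainder 1
Reading remainders bottom-up:
= 13052


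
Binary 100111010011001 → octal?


Group into 3-bit groups: 100111010011001
  100 = 4
  111 = 7
  010 = 2
  011 = 3
  001 = 1
= 0o47231


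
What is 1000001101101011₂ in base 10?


Positional values:
Bit 0: 1 × 2^0 = 1
Bit 1: 1 × 2^1 = 2
Bit 3: 1 × 2^3 = 8
Bit 5: 1 × 2^5 = 32
Bit 6: 1 × 2^6 = 64
Bit 8: 1 × 2^8 = 256
Bit 9: 1 × 2^9 = 512
Bit 15: 1 × 2^15 = 32768
Sum = 1 + 2 + 8 + 32 + 64 + 256 + 512 + 32768
= 33643


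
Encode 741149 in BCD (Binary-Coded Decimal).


Each digit → 4-bit binary:
  7 → 0111
  4 → 0100
  1 → 0001
  1 → 0001
  4 → 0100
  9 → 1001
= 0111 0100 0001 0001 0100 1001


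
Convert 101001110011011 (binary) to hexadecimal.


Group into 4-bit nibbles: 0101001110011011
  0101 = 5
  0011 = 3
  1001 = 9
  1011 = B
= 0x539B


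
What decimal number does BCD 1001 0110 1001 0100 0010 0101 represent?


Each 4-bit group → digit:
  1001 → 9
  0110 → 6
  1001 → 9
  0100 → 4
  0010 → 2
  0101 → 5
= 969425


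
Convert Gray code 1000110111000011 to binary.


Gray code: 1000110111000011
MSB stays the same: 1
Each subsequent bit = prev_binary XOR current_gray:
  B[1] = 1 XOR 0 = 1
  B[2] = 1 XOR 0 = 1
  B[3] = 1 XOR 0 = 1
  B[4] = 1 XOR 1 = 0
  B[5] = 0 XOR 1 = 1
  B[6] = 1 XOR 0 = 1
  B[7] = 1 XOR 1 = 0
  B[8] = 0 XOR 1 = 1
  B[9] = 1 XOR 1 = 0
  B[10] = 0 XOR 0 = 0
  B[11] = 0 XOR 0 = 0
  B[12] = 0 XOR 0 = 0
  B[13] = 0 XOR 0 = 0
  B[14] = 0 XOR 1 = 1
  B[15] = 1 XOR 1 = 0
= 1111011010000010 (63106 decimal)


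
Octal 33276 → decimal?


Positional values:
Position 0: 6 × 8^0 = 6
Position 1: 7 × 8^1 = 56
Position 2: 2 × 8^2 = 128
Position 3: 3 × 8^3 = 1536
Position 4: 3 × 8^4 = 12288
Sum = 6 + 56 + 128 + 1536 + 12288
= 14014


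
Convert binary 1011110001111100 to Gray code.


Binary: 1011110001111100
Gray code: G = B XOR (B >> 1)
B >> 1 = 0101111000111110
1011110001111100 XOR 0101111000111110:
  1 XOR 0 = 1
  0 XOR 1 = 1
  1 XOR 0 = 1
  1 XOR 1 = 0
  1 XOR 1 = 0
  1 XOR 1 = 0
  0 XOR 1 = 1
  0 XOR 0 = 0
  0 XOR 0 = 0
  1 XOR 0 = 1
  1 XOR 1 = 0
  1 XOR 1 = 0
  1 XOR 1 = 0
  1 XOR 1 = 0
  0 XOR 1 = 1
  0 XOR 0 = 0
= 1110001001000010


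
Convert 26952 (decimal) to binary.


Divide by 2 repeatedly:
26952 ÷ 2 = 13476 remainder 0
13476 ÷ 2 = 6738 remainder 0
6738 ÷ 2 = 3369 remainder 0
3369 ÷ 2 = 1684 remainder 1
1684 ÷ 2 = 842 remainder 0
842 ÷ 2 = 421 remainder 0
421 ÷ 2 = 210 remainder 1
210 ÷ 2 = 105 remainder 0
105 ÷ 2 = 52 remainder 1
52 ÷ 2 = 26 remainder 0
26 ÷ 2 = 13 remainder 0
13 ÷ 2 = 6 remainder 1
6 ÷ 2 = 3 remainder 0
3 ÷ 2 = 1 remainder 1
1 ÷ 2 = 0 remainder 1
Reading remainders bottom-up:
= 110100101001000


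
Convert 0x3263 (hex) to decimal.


Positional values:
Position 0: 3 × 16^0 = 3 × 1 = 3
Position 1: 6 × 16^1 = 6 × 16 = 96
Position 2: 2 × 16^2 = 2 × 256 = 512
Position 3: 3 × 16^3 = 3 × 4096 = 12288
Sum = 3 + 96 + 512 + 12288
= 12899


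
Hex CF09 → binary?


Each hex digit → 4 binary bits:
  C = 1100
  F = 1111
  0 = 0000
  9 = 1001
Concatenate: 1100 1111 0000 1001
= 1100111100001001


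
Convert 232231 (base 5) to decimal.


Positional values (base 5):
  1 × 5^0 = 1 × 1 = 1
  3 × 5^1 = 3 × 5 = 15
  2 × 5^2 = 2 × 25 = 50
  2 × 5^3 = 2 × 125 = 250
  3 × 5^4 = 3 × 625 = 1875
  2 × 5^5 = 2 × 3125 = 6250
Sum = 1 + 15 + 50 + 250 + 1875 + 6250
= 8441


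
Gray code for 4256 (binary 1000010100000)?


Binary: 1000010100000
Gray code: G = B XOR (B >> 1)
B >> 1 = 0100001010000
1000010100000 XOR 0100001010000:
  1 XOR 0 = 1
  0 XOR 1 = 1
  0 XOR 0 = 0
  0 XOR 0 = 0
  0 XOR 0 = 0
  1 XOR 0 = 1
  0 XOR 1 = 1
  1 XOR 0 = 1
  0 XOR 1 = 1
  0 XOR 0 = 0
  0 XOR 0 = 0
  0 XOR 0 = 0
  0 XOR 0 = 0
= 1100011110000


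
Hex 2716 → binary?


Each hex digit → 4 binary bits:
  2 = 0010
  7 = 0111
  1 = 0001
  6 = 0110
Concatenate: 0010 0111 0001 0110
= 0010011100010110


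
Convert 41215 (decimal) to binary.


Divide by 2 repeatedly:
41215 ÷ 2 = 20607 remainder 1
20607 ÷ 2 = 10303 remainder 1
10303 ÷ 2 = 5151 remainder 1
5151 ÷ 2 = 2575 remainder 1
2575 ÷ 2 = 1287 remainder 1
1287 ÷ 2 = 643 remainder 1
643 ÷ 2 = 321 remainder 1
321 ÷ 2 = 160 remainder 1
160 ÷ 2 = 80 remainder 0
80 ÷ 2 = 40 remainder 0
40 ÷ 2 = 20 remainder 0
20 ÷ 2 = 10 remainder 0
10 ÷ 2 = 5 remainder 0
5 ÷ 2 = 2 remainder 1
2 ÷ 2 = 1 remainder 0
1 ÷ 2 = 0 remainder 1
Reading remainders bottom-up:
= 1010000011111111


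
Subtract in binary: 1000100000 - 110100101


Align and subtract column by column (LSB to MSB, borrowing when needed):
  1000100000
- 0110100101
  ----------
  col 0: (0 - 0 borrow-in) - 1 → borrow from next column: (0+2) - 1 = 1, borrow out 1
  col 1: (0 - 1 borrow-in) - 0 → borrow from next column: (-1+2) - 0 = 1, borrow out 1
  col 2: (0 - 1 borrow-in) - 1 → borrow from next column: (-1+2) - 1 = 0, borrow out 1
  col 3: (0 - 1 borrow-in) - 0 → borrow from next column: (-1+2) - 0 = 1, borrow out 1
  col 4: (0 - 1 borrow-in) - 0 → borrow from next column: (-1+2) - 0 = 1, borrow out 1
  col 5: (1 - 1 borrow-in) - 1 → borrow from next column: (0+2) - 1 = 1, borrow out 1
  col 6: (0 - 1 borrow-in) - 0 → borrow from next column: (-1+2) - 0 = 1, borrow out 1
  col 7: (0 - 1 borrow-in) - 1 → borrow from next column: (-1+2) - 1 = 0, borrow out 1
  col 8: (0 - 1 borrow-in) - 1 → borrow from next column: (-1+2) - 1 = 0, borrow out 1
  col 9: (1 - 1 borrow-in) - 0 → 0 - 0 = 0, borrow out 0
Reading bits MSB→LSB: 0001111011
Strip leading zeros: 1111011
= 1111011


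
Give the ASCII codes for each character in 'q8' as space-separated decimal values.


String: 'q8'  (2 characters)
Per-character ASCII lookup:
  'q': lowercase starts at 97: 'q' = 97 + 16 = 113
  '8': digits start at 48: '8' = 48 + 8 = 56
= 113 56


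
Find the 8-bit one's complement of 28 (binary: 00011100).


Original: 00011100
Invert all bits:
  bit 0: 0 → 1
  bit 1: 0 → 1
  bit 2: 0 → 1
  bit 3: 1 → 0
  bit 4: 1 → 0
  bit 5: 1 → 0
  bit 6: 0 → 1
  bit 7: 0 → 1
= 11100011


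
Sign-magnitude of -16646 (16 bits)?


Sign bit: 1 (negative)
Magnitude: 16646 = 100000100000110
= 1100000100000110


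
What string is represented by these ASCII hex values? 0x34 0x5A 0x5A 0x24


Codes (hex): 0x34 0x5A 0x5A 0x24
Per-code ASCII lookup:
  0x34 = 52  (range 48-57: digits, 52 - 48 = 4) → '4'
  0x5A = 90  (range 65-90: uppercase, 90 - 65 = 25) → 'Z'
  0x5A = 90  (range 65-90: uppercase, 90 - 65 = 25) → 'Z'
  0x24 = 36  (special character) → '$'
= '4ZZ$'


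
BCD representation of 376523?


Each digit → 4-bit binary:
  3 → 0011
  7 → 0111
  6 → 0110
  5 → 0101
  2 → 0010
  3 → 0011
= 0011 0111 0110 0101 0010 0011


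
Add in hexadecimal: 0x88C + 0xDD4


Align and add column by column (LSB to MSB, each column mod 16 with carry):
  088C
+ 0DD4
  ----
  col 0: C(12) + 4(4) + 0 (carry in) = 16 → 0(0), carry out 1
  col 1: 8(8) + D(13) + 1 (carry in) = 22 → 6(6), carry out 1
  col 2: 8(8) + D(13) + 1 (carry in) = 22 → 6(6), carry out 1
  col 3: 0(0) + 0(0) + 1 (carry in) = 1 → 1(1), carry out 0
Reading digits MSB→LSB: 1660
Strip leading zeros: 1660
= 0x1660


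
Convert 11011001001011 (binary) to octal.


Group into 3-bit groups: 011011001001011
  011 = 3
  011 = 3
  001 = 1
  001 = 1
  011 = 3
= 0o33113


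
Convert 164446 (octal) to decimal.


Positional values:
Position 0: 6 × 8^0 = 6
Position 1: 4 × 8^1 = 32
Position 2: 4 × 8^2 = 256
Position 3: 4 × 8^3 = 2048
Position 4: 6 × 8^4 = 24576
Position 5: 1 × 8^5 = 32768
Sum = 6 + 32 + 256 + 2048 + 24576 + 32768
= 59686


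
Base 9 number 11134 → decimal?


Positional values (base 9):
  4 × 9^0 = 4 × 1 = 4
  3 × 9^1 = 3 × 9 = 27
  1 × 9^2 = 1 × 81 = 81
  1 × 9^3 = 1 × 729 = 729
  1 × 9^4 = 1 × 6561 = 6561
Sum = 4 + 27 + 81 + 729 + 6561
= 7402


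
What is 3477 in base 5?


Divide by 5 repeatedly:
3477 ÷ 5 = 695 remainder 2
695 ÷ 5 = 139 remainder 0
139 ÷ 5 = 27 remainder 4
27 ÷ 5 = 5 remainder 2
5 ÷ 5 = 1 remainder 0
1 ÷ 5 = 0 remainder 1
Reading remainders bottom-up:
= 102402


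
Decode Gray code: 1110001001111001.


Gray code: 1110001001111001
MSB stays the same: 1
Each subsequent bit = prev_binary XOR current_gray:
  B[1] = 1 XOR 1 = 0
  B[2] = 0 XOR 1 = 1
  B[3] = 1 XOR 0 = 1
  B[4] = 1 XOR 0 = 1
  B[5] = 1 XOR 0 = 1
  B[6] = 1 XOR 1 = 0
  B[7] = 0 XOR 0 = 0
  B[8] = 0 XOR 0 = 0
  B[9] = 0 XOR 1 = 1
  B[10] = 1 XOR 1 = 0
  B[11] = 0 XOR 1 = 1
  B[12] = 1 XOR 1 = 0
  B[13] = 0 XOR 0 = 0
  B[14] = 0 XOR 0 = 0
  B[15] = 0 XOR 1 = 1
= 1011110001010001 (48209 decimal)


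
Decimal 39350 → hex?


Divide by 16 repeatedly:
39350 ÷ 16 = 2459 remainder 6 (6)
2459 ÷ 16 = 153 remainder 11 (B)
153 ÷ 16 = 9 remainder 9 (9)
9 ÷ 16 = 0 remainder 9 (9)
Reading remainders bottom-up:
= 0x99B6


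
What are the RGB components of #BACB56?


Hex: #BACB56
R = BA₁₆ = 186
G = CB₁₆ = 203
B = 56₁₆ = 86
= RGB(186, 203, 86)


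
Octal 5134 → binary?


Each octal digit → 3 binary bits:
  5 = 101
  1 = 001
  3 = 011
  4 = 100
Concatenate: 101 001 011 100
= 101001011100


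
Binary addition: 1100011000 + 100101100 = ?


Align and add column by column (LSB to MSB, carry propagating):
  01100011000
+ 00100101100
  -----------
  col 0: 0 + 0 + 0 (carry in) = 0 → bit 0, carry out 0
  col 1: 0 + 0 + 0 (carry in) = 0 → bit 0, carry out 0
  col 2: 0 + 1 + 0 (carry in) = 1 → bit 1, carry out 0
  col 3: 1 + 1 + 0 (carry in) = 2 → bit 0, carry out 1
  col 4: 1 + 0 + 1 (carry in) = 2 → bit 0, carry out 1
  col 5: 0 + 1 + 1 (carry in) = 2 → bit 0, carry out 1
  col 6: 0 + 0 + 1 (carry in) = 1 → bit 1, carry out 0
  col 7: 0 + 0 + 0 (carry in) = 0 → bit 0, carry out 0
  col 8: 1 + 1 + 0 (carry in) = 2 → bit 0, carry out 1
  col 9: 1 + 0 + 1 (carry in) = 2 → bit 0, carry out 1
  col 10: 0 + 0 + 1 (carry in) = 1 → bit 1, carry out 0
Reading bits MSB→LSB: 10001000100
Strip leading zeros: 10001000100
= 10001000100


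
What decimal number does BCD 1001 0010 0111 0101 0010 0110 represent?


Each 4-bit group → digit:
  1001 → 9
  0010 → 2
  0111 → 7
  0101 → 5
  0010 → 2
  0110 → 6
= 927526


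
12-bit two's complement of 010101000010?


Original: 010101000010
Step 1 - Invert all bits: 101010111101
Step 2 - Add 1: 101010111101 + 1
= 101010111110 (represents -1346)


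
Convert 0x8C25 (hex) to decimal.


Positional values:
Position 0: 5 × 16^0 = 5 × 1 = 5
Position 1: 2 × 16^1 = 2 × 16 = 32
Position 2: C × 16^2 = 12 × 256 = 3072
Position 3: 8 × 16^3 = 8 × 4096 = 32768
Sum = 5 + 32 + 3072 + 32768
= 35877


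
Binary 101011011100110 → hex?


Group into 4-bit nibbles: 0101011011100110
  0101 = 5
  0110 = 6
  1110 = E
  0110 = 6
= 0x56E6


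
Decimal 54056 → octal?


Divide by 8 repeatedly:
54056 ÷ 8 = 6757 remainder 0
6757 ÷ 8 = 844 remainder 5
844 ÷ 8 = 105 remainder 4
105 ÷ 8 = 13 remainder 1
13 ÷ 8 = 1 remainder 5
1 ÷ 8 = 0 remainder 1
Reading remainders bottom-up:
= 0o151450


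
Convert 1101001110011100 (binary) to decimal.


Positional values:
Bit 2: 1 × 2^2 = 4
Bit 3: 1 × 2^3 = 8
Bit 4: 1 × 2^4 = 16
Bit 7: 1 × 2^7 = 128
Bit 8: 1 × 2^8 = 256
Bit 9: 1 × 2^9 = 512
Bit 12: 1 × 2^12 = 4096
Bit 14: 1 × 2^14 = 16384
Bit 15: 1 × 2^15 = 32768
Sum = 4 + 8 + 16 + 128 + 256 + 512 + 4096 + 16384 + 32768
= 54172


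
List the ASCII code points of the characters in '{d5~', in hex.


String: '{d5~'  (4 characters)
Per-character ASCII lookup:
  '{': special character: '{' = 123 → 0x7B
  'd': lowercase starts at 97: 'd' = 97 + 3 = 100 → 0x64
  '5': digits start at 48: '5' = 48 + 5 = 53 → 0x35
  '~': special character: '~' = 126 → 0x7E
= 0x7B 0x64 0x35 0x7E


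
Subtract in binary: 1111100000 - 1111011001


Align and subtract column by column (LSB to MSB, borrowing when needed):
  1111100000
- 1111011001
  ----------
  col 0: (0 - 0 borrow-in) - 1 → borrow from next column: (0+2) - 1 = 1, borrow out 1
  col 1: (0 - 1 borrow-in) - 0 → borrow from next column: (-1+2) - 0 = 1, borrow out 1
  col 2: (0 - 1 borrow-in) - 0 → borrow from next column: (-1+2) - 0 = 1, borrow out 1
  col 3: (0 - 1 borrow-in) - 1 → borrow from next column: (-1+2) - 1 = 0, borrow out 1
  col 4: (0 - 1 borrow-in) - 1 → borrow from next column: (-1+2) - 1 = 0, borrow out 1
  col 5: (1 - 1 borrow-in) - 0 → 0 - 0 = 0, borrow out 0
  col 6: (1 - 0 borrow-in) - 1 → 1 - 1 = 0, borrow out 0
  col 7: (1 - 0 borrow-in) - 1 → 1 - 1 = 0, borrow out 0
  col 8: (1 - 0 borrow-in) - 1 → 1 - 1 = 0, borrow out 0
  col 9: (1 - 0 borrow-in) - 1 → 1 - 1 = 0, borrow out 0
Reading bits MSB→LSB: 0000000111
Strip leading zeros: 111
= 111


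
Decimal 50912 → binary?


Divide by 2 repeatedly:
50912 ÷ 2 = 25456 remainder 0
25456 ÷ 2 = 12728 remainder 0
12728 ÷ 2 = 6364 remainder 0
6364 ÷ 2 = 3182 remainder 0
3182 ÷ 2 = 1591 remainder 0
1591 ÷ 2 = 795 remainder 1
795 ÷ 2 = 397 remainder 1
397 ÷ 2 = 198 remainder 1
198 ÷ 2 = 99 remainder 0
99 ÷ 2 = 49 remainder 1
49 ÷ 2 = 24 remainder 1
24 ÷ 2 = 12 remainder 0
12 ÷ 2 = 6 remainder 0
6 ÷ 2 = 3 remainder 0
3 ÷ 2 = 1 remainder 1
1 ÷ 2 = 0 remainder 1
Reading remainders bottom-up:
= 1100011011100000


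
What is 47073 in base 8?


Divide by 8 repeatedly:
47073 ÷ 8 = 5884 remainder 1
5884 ÷ 8 = 735 remainder 4
735 ÷ 8 = 91 remainder 7
91 ÷ 8 = 11 remainder 3
11 ÷ 8 = 1 remainder 3
1 ÷ 8 = 0 remainder 1
Reading remainders bottom-up:
= 0o133741


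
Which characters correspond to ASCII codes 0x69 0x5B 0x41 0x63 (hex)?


Codes (hex): 0x69 0x5B 0x41 0x63
Per-code ASCII lookup:
  0x69 = 105  (range 97-122: lowercase, 105 - 97 = 8) → 'i'
  0x5B = 91  (special character) → '['
  0x41 = 65  (range 65-90: uppercase, 65 - 65 = 0) → 'A'
  0x63 = 99  (range 97-122: lowercase, 99 - 97 = 2) → 'c'
= 'i[Ac'


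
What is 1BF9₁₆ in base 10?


Positional values:
Position 0: 9 × 16^0 = 9 × 1 = 9
Position 1: F × 16^1 = 15 × 16 = 240
Position 2: B × 16^2 = 11 × 256 = 2816
Position 3: 1 × 16^3 = 1 × 4096 = 4096
Sum = 9 + 240 + 2816 + 4096
= 7161


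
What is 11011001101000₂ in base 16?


Group into 4-bit nibbles: 0011011001101000
  0011 = 3
  0110 = 6
  0110 = 6
  1000 = 8
= 0x3668


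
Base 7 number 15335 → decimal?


Positional values (base 7):
  5 × 7^0 = 5 × 1 = 5
  3 × 7^1 = 3 × 7 = 21
  3 × 7^2 = 3 × 49 = 147
  5 × 7^3 = 5 × 343 = 1715
  1 × 7^4 = 1 × 2401 = 2401
Sum = 5 + 21 + 147 + 1715 + 2401
= 4289


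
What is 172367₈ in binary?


Each octal digit → 3 binary bits:
  1 = 001
  7 = 111
  2 = 010
  3 = 011
  6 = 110
  7 = 111
Concatenate: 001 111 010 011 110 111
= 001111010011110111


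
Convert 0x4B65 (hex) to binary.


Each hex digit → 4 binary bits:
  4 = 0100
  B = 1011
  6 = 0110
  5 = 0101
Concatenate: 0100 1011 0110 0101
= 0100101101100101


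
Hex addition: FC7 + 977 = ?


Align and add column by column (LSB to MSB, each column mod 16 with carry):
  0FC7
+ 0977
  ----
  col 0: 7(7) + 7(7) + 0 (carry in) = 14 → E(14), carry out 0
  col 1: C(12) + 7(7) + 0 (carry in) = 19 → 3(3), carry out 1
  col 2: F(15) + 9(9) + 1 (carry in) = 25 → 9(9), carry out 1
  col 3: 0(0) + 0(0) + 1 (carry in) = 1 → 1(1), carry out 0
Reading digits MSB→LSB: 193E
Strip leading zeros: 193E
= 0x193E


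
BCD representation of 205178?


Each digit → 4-bit binary:
  2 → 0010
  0 → 0000
  5 → 0101
  1 → 0001
  7 → 0111
  8 → 1000
= 0010 0000 0101 0001 0111 1000


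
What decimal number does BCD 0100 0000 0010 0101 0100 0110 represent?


Each 4-bit group → digit:
  0100 → 4
  0000 → 0
  0010 → 2
  0101 → 5
  0100 → 4
  0110 → 6
= 402546


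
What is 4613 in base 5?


Divide by 5 repeatedly:
4613 ÷ 5 = 922 remainder 3
922 ÷ 5 = 184 remainder 2
184 ÷ 5 = 36 remainder 4
36 ÷ 5 = 7 remainder 1
7 ÷ 5 = 1 remainder 2
1 ÷ 5 = 0 remainder 1
Reading remainders bottom-up:
= 121423


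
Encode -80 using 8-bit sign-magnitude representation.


Sign bit: 1 (negative)
Magnitude: 80 = 1010000
= 11010000


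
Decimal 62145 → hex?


Divide by 16 repeatedly:
62145 ÷ 16 = 3884 remainder 1 (1)
3884 ÷ 16 = 242 remainder 12 (C)
242 ÷ 16 = 15 remainder 2 (2)
15 ÷ 16 = 0 remainder 15 (F)
Reading remainders bottom-up:
= 0xF2C1


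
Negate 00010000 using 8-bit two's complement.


Original: 00010000
Step 1 - Invert all bits: 11101111
Step 2 - Add 1: 11101111 + 1
= 11110000 (represents -16)


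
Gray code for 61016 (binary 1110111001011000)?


Binary: 1110111001011000
Gray code: G = B XOR (B >> 1)
B >> 1 = 0111011100101100
1110111001011000 XOR 0111011100101100:
  1 XOR 0 = 1
  1 XOR 1 = 0
  1 XOR 1 = 0
  0 XOR 1 = 1
  1 XOR 0 = 1
  1 XOR 1 = 0
  1 XOR 1 = 0
  0 XOR 1 = 1
  0 XOR 0 = 0
  1 XOR 0 = 1
  0 XOR 1 = 1
  1 XOR 0 = 1
  1 XOR 1 = 0
  0 XOR 1 = 1
  0 XOR 0 = 0
  0 XOR 0 = 0
= 1001100101110100


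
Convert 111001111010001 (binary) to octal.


Group into 3-bit groups: 111001111010001
  111 = 7
  001 = 1
  111 = 7
  010 = 2
  001 = 1
= 0o71721


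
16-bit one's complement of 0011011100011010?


Original: 0011011100011010
Invert all bits:
  bit 0: 0 → 1
  bit 1: 0 → 1
  bit 2: 1 → 0
  bit 3: 1 → 0
  bit 4: 0 → 1
  bit 5: 1 → 0
  bit 6: 1 → 0
  bit 7: 1 → 0
  bit 8: 0 → 1
  bit 9: 0 → 1
  bit 10: 0 → 1
  bit 11: 1 → 0
  bit 12: 1 → 0
  bit 13: 0 → 1
  bit 14: 1 → 0
  bit 15: 0 → 1
= 1100100011100101


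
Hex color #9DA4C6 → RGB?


Hex: #9DA4C6
R = 9D₁₆ = 157
G = A4₁₆ = 164
B = C6₁₆ = 198
= RGB(157, 164, 198)


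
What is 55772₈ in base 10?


Positional values:
Position 0: 2 × 8^0 = 2
Position 1: 7 × 8^1 = 56
Position 2: 7 × 8^2 = 448
Position 3: 5 × 8^3 = 2560
Position 4: 5 × 8^4 = 20480
Sum = 2 + 56 + 448 + 2560 + 20480
= 23546


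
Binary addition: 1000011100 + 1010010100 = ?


Align and add column by column (LSB to MSB, carry propagating):
  01000011100
+ 01010010100
  -----------
  col 0: 0 + 0 + 0 (carry in) = 0 → bit 0, carry out 0
  col 1: 0 + 0 + 0 (carry in) = 0 → bit 0, carry out 0
  col 2: 1 + 1 + 0 (carry in) = 2 → bit 0, carry out 1
  col 3: 1 + 0 + 1 (carry in) = 2 → bit 0, carry out 1
  col 4: 1 + 1 + 1 (carry in) = 3 → bit 1, carry out 1
  col 5: 0 + 0 + 1 (carry in) = 1 → bit 1, carry out 0
  col 6: 0 + 0 + 0 (carry in) = 0 → bit 0, carry out 0
  col 7: 0 + 1 + 0 (carry in) = 1 → bit 1, carry out 0
  col 8: 0 + 0 + 0 (carry in) = 0 → bit 0, carry out 0
  col 9: 1 + 1 + 0 (carry in) = 2 → bit 0, carry out 1
  col 10: 0 + 0 + 1 (carry in) = 1 → bit 1, carry out 0
Reading bits MSB→LSB: 10010110000
Strip leading zeros: 10010110000
= 10010110000


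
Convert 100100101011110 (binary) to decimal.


Positional values:
Bit 1: 1 × 2^1 = 2
Bit 2: 1 × 2^2 = 4
Bit 3: 1 × 2^3 = 8
Bit 4: 1 × 2^4 = 16
Bit 6: 1 × 2^6 = 64
Bit 8: 1 × 2^8 = 256
Bit 11: 1 × 2^11 = 2048
Bit 14: 1 × 2^14 = 16384
Sum = 2 + 4 + 8 + 16 + 64 + 256 + 2048 + 16384
= 18782


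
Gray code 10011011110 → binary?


Gray code: 10011011110
MSB stays the same: 1
Each subsequent bit = prev_binary XOR current_gray:
  B[1] = 1 XOR 0 = 1
  B[2] = 1 XOR 0 = 1
  B[3] = 1 XOR 1 = 0
  B[4] = 0 XOR 1 = 1
  B[5] = 1 XOR 0 = 1
  B[6] = 1 XOR 1 = 0
  B[7] = 0 XOR 1 = 1
  B[8] = 1 XOR 1 = 0
  B[9] = 0 XOR 1 = 1
  B[10] = 1 XOR 0 = 1
= 11101101011 (1899 decimal)


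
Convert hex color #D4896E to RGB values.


Hex: #D4896E
R = D4₁₆ = 212
G = 89₁₆ = 137
B = 6E₁₆ = 110
= RGB(212, 137, 110)


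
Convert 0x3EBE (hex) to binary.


Each hex digit → 4 binary bits:
  3 = 0011
  E = 1110
  B = 1011
  E = 1110
Concatenate: 0011 1110 1011 1110
= 0011111010111110


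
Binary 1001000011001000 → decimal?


Positional values:
Bit 3: 1 × 2^3 = 8
Bit 6: 1 × 2^6 = 64
Bit 7: 1 × 2^7 = 128
Bit 12: 1 × 2^12 = 4096
Bit 15: 1 × 2^15 = 32768
Sum = 8 + 64 + 128 + 4096 + 32768
= 37064


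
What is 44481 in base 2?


Divide by 2 repeatedly:
44481 ÷ 2 = 22240 remainder 1
22240 ÷ 2 = 11120 remainder 0
11120 ÷ 2 = 5560 remainder 0
5560 ÷ 2 = 2780 remainder 0
2780 ÷ 2 = 1390 remainder 0
1390 ÷ 2 = 695 remainder 0
695 ÷ 2 = 347 remainder 1
347 ÷ 2 = 173 remainder 1
173 ÷ 2 = 86 remainder 1
86 ÷ 2 = 43 remainder 0
43 ÷ 2 = 21 remainder 1
21 ÷ 2 = 10 remainder 1
10 ÷ 2 = 5 remainder 0
5 ÷ 2 = 2 remainder 1
2 ÷ 2 = 1 remainder 0
1 ÷ 2 = 0 remainder 1
Reading remainders bottom-up:
= 1010110111000001


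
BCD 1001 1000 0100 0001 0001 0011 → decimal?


Each 4-bit group → digit:
  1001 → 9
  1000 → 8
  0100 → 4
  0001 → 1
  0001 → 1
  0011 → 3
= 984113


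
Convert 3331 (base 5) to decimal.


Positional values (base 5):
  1 × 5^0 = 1 × 1 = 1
  3 × 5^1 = 3 × 5 = 15
  3 × 5^2 = 3 × 25 = 75
  3 × 5^3 = 3 × 125 = 375
Sum = 1 + 15 + 75 + 375
= 466


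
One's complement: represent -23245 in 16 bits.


Original: 0101101011001101
Invert all bits:
  bit 0: 0 → 1
  bit 1: 1 → 0
  bit 2: 0 → 1
  bit 3: 1 → 0
  bit 4: 1 → 0
  bit 5: 0 → 1
  bit 6: 1 → 0
  bit 7: 0 → 1
  bit 8: 1 → 0
  bit 9: 1 → 0
  bit 10: 0 → 1
  bit 11: 0 → 1
  bit 12: 1 → 0
  bit 13: 1 → 0
  bit 14: 0 → 1
  bit 15: 1 → 0
= 1010010100110010


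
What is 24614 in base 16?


Divide by 16 repeatedly:
24614 ÷ 16 = 1538 remainder 6 (6)
1538 ÷ 16 = 96 remainder 2 (2)
96 ÷ 16 = 6 remainder 0 (0)
6 ÷ 16 = 0 remainder 6 (6)
Reading remainders bottom-up:
= 0x6026


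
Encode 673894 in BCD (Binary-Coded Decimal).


Each digit → 4-bit binary:
  6 → 0110
  7 → 0111
  3 → 0011
  8 → 1000
  9 → 1001
  4 → 0100
= 0110 0111 0011 1000 1001 0100


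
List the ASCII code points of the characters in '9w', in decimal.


String: '9w'  (2 characters)
Per-character ASCII lookup:
  '9': digits start at 48: '9' = 48 + 9 = 57
  'w': lowercase starts at 97: 'w' = 97 + 22 = 119
= 57 119


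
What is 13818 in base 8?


Divide by 8 repeatedly:
13818 ÷ 8 = 1727 remainder 2
1727 ÷ 8 = 215 remainder 7
215 ÷ 8 = 26 remainder 7
26 ÷ 8 = 3 remainder 2
3 ÷ 8 = 0 remainder 3
Reading remainders bottom-up:
= 0o32772


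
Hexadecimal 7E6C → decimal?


Positional values:
Position 0: C × 16^0 = 12 × 1 = 12
Position 1: 6 × 16^1 = 6 × 16 = 96
Position 2: E × 16^2 = 14 × 256 = 3584
Position 3: 7 × 16^3 = 7 × 4096 = 28672
Sum = 12 + 96 + 3584 + 28672
= 32364


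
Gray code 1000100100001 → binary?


Gray code: 1000100100001
MSB stays the same: 1
Each subsequent bit = prev_binary XOR current_gray:
  B[1] = 1 XOR 0 = 1
  B[2] = 1 XOR 0 = 1
  B[3] = 1 XOR 0 = 1
  B[4] = 1 XOR 1 = 0
  B[5] = 0 XOR 0 = 0
  B[6] = 0 XOR 0 = 0
  B[7] = 0 XOR 1 = 1
  B[8] = 1 XOR 0 = 1
  B[9] = 1 XOR 0 = 1
  B[10] = 1 XOR 0 = 1
  B[11] = 1 XOR 0 = 1
  B[12] = 1 XOR 1 = 0
= 1111000111110 (7742 decimal)


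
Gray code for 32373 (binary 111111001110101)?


Binary: 111111001110101
Gray code: G = B XOR (B >> 1)
B >> 1 = 011111100111010
111111001110101 XOR 011111100111010:
  1 XOR 0 = 1
  1 XOR 1 = 0
  1 XOR 1 = 0
  1 XOR 1 = 0
  1 XOR 1 = 0
  1 XOR 1 = 0
  0 XOR 1 = 1
  0 XOR 0 = 0
  1 XOR 0 = 1
  1 XOR 1 = 0
  1 XOR 1 = 0
  0 XOR 1 = 1
  1 XOR 0 = 1
  0 XOR 1 = 1
  1 XOR 0 = 1
= 100000101001111


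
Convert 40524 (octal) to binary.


Each octal digit → 3 binary bits:
  4 = 100
  0 = 000
  5 = 101
  2 = 010
  4 = 100
Concatenate: 100 000 101 010 100
= 100000101010100


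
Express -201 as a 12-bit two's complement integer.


Original: 000011001001
Step 1 - Invert all bits: 111100110110
Step 2 - Add 1: 111100110110 + 1
= 111100110111 (represents -201)


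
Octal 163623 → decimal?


Positional values:
Position 0: 3 × 8^0 = 3
Position 1: 2 × 8^1 = 16
Position 2: 6 × 8^2 = 384
Position 3: 3 × 8^3 = 1536
Position 4: 6 × 8^4 = 24576
Position 5: 1 × 8^5 = 32768
Sum = 3 + 16 + 384 + 1536 + 24576 + 32768
= 59283


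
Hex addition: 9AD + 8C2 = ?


Align and add column by column (LSB to MSB, each column mod 16 with carry):
  09AD
+ 08C2
  ----
  col 0: D(13) + 2(2) + 0 (carry in) = 15 → F(15), carry out 0
  col 1: A(10) + C(12) + 0 (carry in) = 22 → 6(6), carry out 1
  col 2: 9(9) + 8(8) + 1 (carry in) = 18 → 2(2), carry out 1
  col 3: 0(0) + 0(0) + 1 (carry in) = 1 → 1(1), carry out 0
Reading digits MSB→LSB: 126F
Strip leading zeros: 126F
= 0x126F


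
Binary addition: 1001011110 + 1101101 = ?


Align and add column by column (LSB to MSB, carry propagating):
  01001011110
+ 00001101101
  -----------
  col 0: 0 + 1 + 0 (carry in) = 1 → bit 1, carry out 0
  col 1: 1 + 0 + 0 (carry in) = 1 → bit 1, carry out 0
  col 2: 1 + 1 + 0 (carry in) = 2 → bit 0, carry out 1
  col 3: 1 + 1 + 1 (carry in) = 3 → bit 1, carry out 1
  col 4: 1 + 0 + 1 (carry in) = 2 → bit 0, carry out 1
  col 5: 0 + 1 + 1 (carry in) = 2 → bit 0, carry out 1
  col 6: 1 + 1 + 1 (carry in) = 3 → bit 1, carry out 1
  col 7: 0 + 0 + 1 (carry in) = 1 → bit 1, carry out 0
  col 8: 0 + 0 + 0 (carry in) = 0 → bit 0, carry out 0
  col 9: 1 + 0 + 0 (carry in) = 1 → bit 1, carry out 0
  col 10: 0 + 0 + 0 (carry in) = 0 → bit 0, carry out 0
Reading bits MSB→LSB: 01011001011
Strip leading zeros: 1011001011
= 1011001011


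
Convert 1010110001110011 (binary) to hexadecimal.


Group into 4-bit nibbles: 1010110001110011
  1010 = A
  1100 = C
  0111 = 7
  0011 = 3
= 0xAC73


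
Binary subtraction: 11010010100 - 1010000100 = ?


Align and subtract column by column (LSB to MSB, borrowing when needed):
  11010010100
- 01010000100
  -----------
  col 0: (0 - 0 borrow-in) - 0 → 0 - 0 = 0, borrow out 0
  col 1: (0 - 0 borrow-in) - 0 → 0 - 0 = 0, borrow out 0
  col 2: (1 - 0 borrow-in) - 1 → 1 - 1 = 0, borrow out 0
  col 3: (0 - 0 borrow-in) - 0 → 0 - 0 = 0, borrow out 0
  col 4: (1 - 0 borrow-in) - 0 → 1 - 0 = 1, borrow out 0
  col 5: (0 - 0 borrow-in) - 0 → 0 - 0 = 0, borrow out 0
  col 6: (0 - 0 borrow-in) - 0 → 0 - 0 = 0, borrow out 0
  col 7: (1 - 0 borrow-in) - 1 → 1 - 1 = 0, borrow out 0
  col 8: (0 - 0 borrow-in) - 0 → 0 - 0 = 0, borrow out 0
  col 9: (1 - 0 borrow-in) - 1 → 1 - 1 = 0, borrow out 0
  col 10: (1 - 0 borrow-in) - 0 → 1 - 0 = 1, borrow out 0
Reading bits MSB→LSB: 10000010000
Strip leading zeros: 10000010000
= 10000010000


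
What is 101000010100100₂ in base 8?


Group into 3-bit groups: 101000010100100
  101 = 5
  000 = 0
  010 = 2
  100 = 4
  100 = 4
= 0o50244


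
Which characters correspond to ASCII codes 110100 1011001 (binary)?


Codes (binary): 110100 1011001
Per-code ASCII lookup:
  110100 = 52  (range 48-57: digits, 52 - 48 = 4) → '4'
  1011001 = 89  (range 65-90: uppercase, 89 - 65 = 24) → 'Y'
= '4Y'


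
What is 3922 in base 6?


Divide by 6 repeatedly:
3922 ÷ 6 = 653 remainder 4
653 ÷ 6 = 108 remainder 5
108 ÷ 6 = 18 remainder 0
18 ÷ 6 = 3 remainder 0
3 ÷ 6 = 0 remainder 3
Reading remainders bottom-up:
= 30054


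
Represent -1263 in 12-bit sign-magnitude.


Sign bit: 1 (negative)
Magnitude: 1263 = 10011101111
= 110011101111


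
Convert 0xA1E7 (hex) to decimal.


Positional values:
Position 0: 7 × 16^0 = 7 × 1 = 7
Position 1: E × 16^1 = 14 × 16 = 224
Position 2: 1 × 16^2 = 1 × 256 = 256
Position 3: A × 16^3 = 10 × 4096 = 40960
Sum = 7 + 224 + 256 + 40960
= 41447


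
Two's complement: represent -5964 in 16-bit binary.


Original: 0001011101001100
Step 1 - Invert all bits: 1110100010110011
Step 2 - Add 1: 1110100010110011 + 1
= 1110100010110100 (represents -5964)


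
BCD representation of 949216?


Each digit → 4-bit binary:
  9 → 1001
  4 → 0100
  9 → 1001
  2 → 0010
  1 → 0001
  6 → 0110
= 1001 0100 1001 0010 0001 0110


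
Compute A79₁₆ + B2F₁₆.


Align and add column by column (LSB to MSB, each column mod 16 with carry):
  0A79
+ 0B2F
  ----
  col 0: 9(9) + F(15) + 0 (carry in) = 24 → 8(8), carry out 1
  col 1: 7(7) + 2(2) + 1 (carry in) = 10 → A(10), carry out 0
  col 2: A(10) + B(11) + 0 (carry in) = 21 → 5(5), carry out 1
  col 3: 0(0) + 0(0) + 1 (carry in) = 1 → 1(1), carry out 0
Reading digits MSB→LSB: 15A8
Strip leading zeros: 15A8
= 0x15A8


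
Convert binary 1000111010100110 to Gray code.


Binary: 1000111010100110
Gray code: G = B XOR (B >> 1)
B >> 1 = 0100011101010011
1000111010100110 XOR 0100011101010011:
  1 XOR 0 = 1
  0 XOR 1 = 1
  0 XOR 0 = 0
  0 XOR 0 = 0
  1 XOR 0 = 1
  1 XOR 1 = 0
  1 XOR 1 = 0
  0 XOR 1 = 1
  1 XOR 0 = 1
  0 XOR 1 = 1
  1 XOR 0 = 1
  0 XOR 1 = 1
  0 XOR 0 = 0
  1 XOR 0 = 1
  1 XOR 1 = 0
  0 XOR 1 = 1
= 1100100111110101


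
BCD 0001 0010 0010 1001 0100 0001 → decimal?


Each 4-bit group → digit:
  0001 → 1
  0010 → 2
  0010 → 2
  1001 → 9
  0100 → 4
  0001 → 1
= 122941


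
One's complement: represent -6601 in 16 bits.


Original: 0001100111001001
Invert all bits:
  bit 0: 0 → 1
  bit 1: 0 → 1
  bit 2: 0 → 1
  bit 3: 1 → 0
  bit 4: 1 → 0
  bit 5: 0 → 1
  bit 6: 0 → 1
  bit 7: 1 → 0
  bit 8: 1 → 0
  bit 9: 1 → 0
  bit 10: 0 → 1
  bit 11: 0 → 1
  bit 12: 1 → 0
  bit 13: 0 → 1
  bit 14: 0 → 1
  bit 15: 1 → 0
= 1110011000110110


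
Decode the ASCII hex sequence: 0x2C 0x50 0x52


Codes (hex): 0x2C 0x50 0x52
Per-code ASCII lookup:
  0x2C = 44  (special character) → ','
  0x50 = 80  (range 65-90: uppercase, 80 - 65 = 15) → 'P'
  0x52 = 82  (range 65-90: uppercase, 82 - 65 = 17) → 'R'
= ',PR'


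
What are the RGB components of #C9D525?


Hex: #C9D525
R = C9₁₆ = 201
G = D5₁₆ = 213
B = 25₁₆ = 37
= RGB(201, 213, 37)


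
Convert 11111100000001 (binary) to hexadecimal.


Group into 4-bit nibbles: 0011111100000001
  0011 = 3
  1111 = F
  0000 = 0
  0001 = 1
= 0x3F01


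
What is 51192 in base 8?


Divide by 8 repeatedly:
51192 ÷ 8 = 6399 remainder 0
6399 ÷ 8 = 799 remainder 7
799 ÷ 8 = 99 remainder 7
99 ÷ 8 = 12 remainder 3
12 ÷ 8 = 1 remainder 4
1 ÷ 8 = 0 remainder 1
Reading remainders bottom-up:
= 0o143770


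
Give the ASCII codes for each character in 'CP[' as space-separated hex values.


String: 'CP['  (3 characters)
Per-character ASCII lookup:
  'C': uppercase starts at 65: 'C' = 65 + 2 = 67 → 0x43
  'P': uppercase starts at 65: 'P' = 65 + 15 = 80 → 0x50
  '[': special character: '[' = 91 → 0x5B
= 0x43 0x50 0x5B


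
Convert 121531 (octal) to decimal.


Positional values:
Position 0: 1 × 8^0 = 1
Position 1: 3 × 8^1 = 24
Position 2: 5 × 8^2 = 320
Position 3: 1 × 8^3 = 512
Position 4: 2 × 8^4 = 8192
Position 5: 1 × 8^5 = 32768
Sum = 1 + 24 + 320 + 512 + 8192 + 32768
= 41817


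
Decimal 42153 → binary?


Divide by 2 repeatedly:
42153 ÷ 2 = 21076 remainder 1
21076 ÷ 2 = 10538 remainder 0
10538 ÷ 2 = 5269 remainder 0
5269 ÷ 2 = 2634 remainder 1
2634 ÷ 2 = 1317 remainder 0
1317 ÷ 2 = 658 remainder 1
658 ÷ 2 = 329 remainder 0
329 ÷ 2 = 164 remainder 1
164 ÷ 2 = 82 remainder 0
82 ÷ 2 = 41 remainder 0
41 ÷ 2 = 20 remainder 1
20 ÷ 2 = 10 remainder 0
10 ÷ 2 = 5 remainder 0
5 ÷ 2 = 2 remainder 1
2 ÷ 2 = 1 remainder 0
1 ÷ 2 = 0 remainder 1
Reading remainders bottom-up:
= 1010010010101001


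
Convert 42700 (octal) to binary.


Each octal digit → 3 binary bits:
  4 = 100
  2 = 010
  7 = 111
  0 = 000
  0 = 000
Concatenate: 100 010 111 000 000
= 100010111000000


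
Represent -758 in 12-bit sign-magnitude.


Sign bit: 1 (negative)
Magnitude: 758 = 01011110110
= 101011110110


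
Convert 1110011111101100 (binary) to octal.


Group into 3-bit groups: 001110011111101100
  001 = 1
  110 = 6
  011 = 3
  111 = 7
  101 = 5
  100 = 4
= 0o163754
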